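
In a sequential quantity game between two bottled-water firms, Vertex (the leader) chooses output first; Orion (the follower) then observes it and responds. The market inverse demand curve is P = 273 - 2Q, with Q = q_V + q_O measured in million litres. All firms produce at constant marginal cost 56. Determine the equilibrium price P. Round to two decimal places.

110.25

Solve by backward induction. Given q_V, the follower Orion maximises π_O = (273 - 2q_V - 2q_O)q_O - 56q_O.
∂π_O/∂q_O = 217 - 2q_V - 4q_O = 0 gives the reaction function q_O = (217 - 2q_V)/4.
Vertex substitutes q_O(q_V) into its own profit: π_V = q_V(273 - 2q_V - (217 - 2q_V)/2) - 56q_V = (329/2 - q_V)q_V - 56q_V.
The leader's first-order condition 217/2 - 2q_V = 0 yields q_V = 217/4.
Then q_O = (217 - 2·(217/4))/4 = 217/8.
Total output Q = 651/8, so price P = 273 - 2·(651/8) = 441/4.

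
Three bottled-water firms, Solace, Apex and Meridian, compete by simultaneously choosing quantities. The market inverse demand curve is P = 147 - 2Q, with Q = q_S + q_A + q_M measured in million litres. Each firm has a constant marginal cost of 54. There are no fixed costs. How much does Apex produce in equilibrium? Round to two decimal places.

Each firm earns π_i = (147 - 2Q)q_i - 54q_i.
Setting ∂π_i/∂q_i = 0 with rivals' quantities fixed: 93 - 4q_i - 2·Σ_{j≠i} q_j = 0.
By symmetry each firm produces the same amount; substituting Σ_{j≠i} q_j = 2q_i yields q_i = 93/8.

11.63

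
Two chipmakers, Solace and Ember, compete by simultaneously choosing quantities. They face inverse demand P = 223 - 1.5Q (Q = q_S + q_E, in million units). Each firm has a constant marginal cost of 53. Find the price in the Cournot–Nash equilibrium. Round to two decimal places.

A representative firm's profit is π_i = q_i(223 - 1.5Q) - 53q_i.
Setting ∂π_i/∂q_i = 0 with rivals' quantities fixed: 170 - 3q_i - (3/2)q_j = 0.
By symmetry each firm produces the same amount; substituting q_j = q_i yields q_i = 170/(9/2) = 340/9.
Total output Q = 680/9, so price P = 223 - (3/2)·(680/9) = 329/3.

109.67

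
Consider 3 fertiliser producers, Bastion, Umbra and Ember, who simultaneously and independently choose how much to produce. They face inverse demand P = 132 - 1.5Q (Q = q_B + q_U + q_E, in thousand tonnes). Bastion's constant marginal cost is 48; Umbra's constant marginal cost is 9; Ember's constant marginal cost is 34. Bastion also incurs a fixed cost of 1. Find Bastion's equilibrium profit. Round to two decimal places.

Bastion's profit: π_B = (132 - 1.5Q)q_B - (48q_B). Setting ∂π_B/∂q_B = 0: 84 - 3q_B - (3/2)(q_U + q_E) = 0.
Umbra's first-order condition: 123 - 3q_U - (3/2)(q_B + q_E) = 0.
Ember's first-order condition: 98 - 3q_E - (3/2)(q_B + q_U) = 0.
Summing all 3 equations gives 305 − 6Q = 0, hence Q = 305/6.
Back-substituting: q_B = (84 − 305/4)/(3/2) = 31/6, q_U = (123 − 305/4)/(3/2) = 187/6, q_E = (98 − 305/4)/(3/2) = 29/2.
Price P = 132 - (3/2)·(305/6) = 223/4.
Bastion's profit: (223/4 - 48)·(31/6) - 1 = 937/24.

39.04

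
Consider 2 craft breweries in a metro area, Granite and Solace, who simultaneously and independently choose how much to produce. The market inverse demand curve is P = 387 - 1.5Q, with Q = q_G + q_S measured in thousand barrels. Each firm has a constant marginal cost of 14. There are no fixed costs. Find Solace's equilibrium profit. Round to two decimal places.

Each firm earns π_i = (387 - 1.5Q)q_i - 14q_i.
Setting ∂π_i/∂q_i = 0 with rivals' quantities fixed: 373 - 3q_i - (3/2)q_j = 0.
By symmetry each firm produces the same amount; substituting q_j = q_i yields q_i = 373/(9/2) = 746/9.
Price P = 387 - (3/2)·(1492/9) = 415/3.
Solace's profit: (415/3 - 14)·(746/9) = 10305.8519.

10305.85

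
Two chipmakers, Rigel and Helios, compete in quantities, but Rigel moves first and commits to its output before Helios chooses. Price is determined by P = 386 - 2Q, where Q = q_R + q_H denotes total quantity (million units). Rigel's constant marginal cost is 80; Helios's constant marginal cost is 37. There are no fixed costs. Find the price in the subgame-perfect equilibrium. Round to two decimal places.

145.75

The follower Helios best-responds to any q_R: π_H = (386 - 2Q)q_H - 37q_H.
Setting the follower's marginal profit to zero, 349 - 2q_R - 4q_H = 0, i.e. q_H = (349 - 2q_R)/4.
The leader anticipates this reaction. Substituting into P = 386 - 2Q gives P = 423/2 - q_R, so π_R = (423/2 - q_R)q_R - 80q_R.
Leader FOC: 263/2 - 2q_R = 0, so q_R = 263/4.
Then q_H = (349 - 2·(263/4))/4 = 435/8.
Total output Q = 961/8, so price P = 386 - 2·(961/8) = 583/4.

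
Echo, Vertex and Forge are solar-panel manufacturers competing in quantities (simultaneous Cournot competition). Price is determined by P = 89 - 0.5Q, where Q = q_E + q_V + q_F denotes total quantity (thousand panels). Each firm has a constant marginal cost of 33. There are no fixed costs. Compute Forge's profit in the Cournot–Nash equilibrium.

392

Each firm earns π_i = (89 - 0.5Q)q_i - 33q_i.
Setting ∂π_i/∂q_i = 0 with rivals' quantities fixed: 56 - q_i - (1/2)·Σ_{j≠i} q_j = 0.
With identical firms every q_j equals q_i, so Σ_{j≠i} q_j = 2q_i and 56 = 2q_i, giving q_i = 28.
Price P = 89 - (1/2)·84 = 47.
Forge's profit: (47 - 33)·28 = 392.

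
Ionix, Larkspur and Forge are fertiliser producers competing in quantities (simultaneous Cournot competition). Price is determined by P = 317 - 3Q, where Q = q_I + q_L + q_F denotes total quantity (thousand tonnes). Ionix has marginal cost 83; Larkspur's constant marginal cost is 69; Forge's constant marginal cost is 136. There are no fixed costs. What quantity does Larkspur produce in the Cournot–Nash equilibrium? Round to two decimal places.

Ionix's profit: π_I = (317 - 3Q)q_I - (83q_I). Setting ∂π_I/∂q_I = 0: 234 - 6q_I - 3(q_L + q_F) = 0.
Larkspur's profit: π_L = (317 - 3Q)q_L - (69q_L). Setting ∂π_L/∂q_L = 0: 248 - 6q_L - 3(q_I + q_F) = 0.
Forge's first-order condition: 181 - 6q_F - 3(q_I + q_L) = 0.
Adding the 3 first-order conditions: 663 − 12Q = 0, so Q = 221/4.
Back-substituting: q_I = (234 − 663/4)/3 = 91/4, q_L = (248 − 663/4)/3 = 329/12, q_F = (181 − 663/4)/3 = 61/12.

27.42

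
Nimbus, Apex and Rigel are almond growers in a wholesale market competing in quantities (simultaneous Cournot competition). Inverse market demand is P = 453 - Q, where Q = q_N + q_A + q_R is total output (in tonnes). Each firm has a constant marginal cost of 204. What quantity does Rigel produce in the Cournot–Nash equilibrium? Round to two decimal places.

62.25

Each firm earns π_i = (453 - Q)q_i - 204q_i.
First-order condition (treating rivals' output as given): 249 - 2q_i - Σ_{j≠i} q_j = 0.
By symmetry each firm produces the same amount; substituting Σ_{j≠i} q_j = 2q_i yields q_i = 249/4.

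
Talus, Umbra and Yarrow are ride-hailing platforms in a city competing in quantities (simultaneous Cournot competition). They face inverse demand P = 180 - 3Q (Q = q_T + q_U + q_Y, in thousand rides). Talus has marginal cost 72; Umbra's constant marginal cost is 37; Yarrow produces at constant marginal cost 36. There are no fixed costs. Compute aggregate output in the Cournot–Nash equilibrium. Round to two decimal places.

Talus's profit: π_T = (180 - 3Q)q_T - (72q_T). Setting ∂π_T/∂q_T = 0: 108 - 6q_T - 3(q_U + q_Y) = 0.
Umbra's profit: π_U = (180 - 3Q)q_U - (37q_U). Setting ∂π_U/∂q_U = 0: 143 - 6q_U - 3(q_T + q_Y) = 0.
Yarrow's profit: π_Y = (180 - 3Q)q_Y - (36q_Y). Setting ∂π_Y/∂q_Y = 0: 144 - 6q_Y - 3(q_T + q_U) = 0.
Adding the 3 first-order conditions: 395 − 12Q = 0, so Q = 395/12.
Back-substituting: q_T = (108 − 395/4)/3 = 37/12, q_U = (143 − 395/4)/3 = 59/4, q_Y = (144 − 395/4)/3 = 181/12.
Total output Q = 37/12 + 59/4 + 181/12 = 395/12.

32.92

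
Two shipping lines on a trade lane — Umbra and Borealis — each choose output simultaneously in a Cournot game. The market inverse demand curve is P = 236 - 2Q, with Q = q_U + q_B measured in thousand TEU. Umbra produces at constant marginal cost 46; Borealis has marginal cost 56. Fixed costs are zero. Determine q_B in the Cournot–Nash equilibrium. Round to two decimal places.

Umbra's profit: π_U = (236 - 2Q)q_U - (46q_U). Setting ∂π_U/∂q_U = 0: 190 - 4q_U - 2(q_B) = 0.
Borealis's first-order condition: 180 - 4q_B - 2(q_U) = 0.
Rearranging gives the reaction functions q_U = (190 - 2q_B)/4 and q_B = (180 - 2q_U)/4.
Solving the pair: q_U = 100/3, q_B = 85/3.

28.33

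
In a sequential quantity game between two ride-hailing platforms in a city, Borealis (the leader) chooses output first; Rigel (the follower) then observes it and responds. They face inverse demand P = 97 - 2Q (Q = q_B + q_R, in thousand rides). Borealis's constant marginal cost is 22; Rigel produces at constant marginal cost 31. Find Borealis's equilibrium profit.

Solve by backward induction. Given q_B, the follower Rigel maximises π_R = (97 - 2q_B - 2q_R)q_R - 31q_R.
∂π_R/∂q_R = 66 - 2q_B - 4q_R = 0 gives the reaction function q_R = (66 - 2q_B)/4.
The leader anticipates this reaction. Substituting into P = 97 - 2Q gives P = 64 - q_B, so π_B = (64 - q_B)q_B - 22q_B.
Leader FOC: 42 - 2q_B = 0, so q_B = 21.
Then q_R = (66 - 2·21)/4 = 6.
Price P = 97 - 2·27 = 43.
Borealis's profit: (43 - 22)·21 = 441.

441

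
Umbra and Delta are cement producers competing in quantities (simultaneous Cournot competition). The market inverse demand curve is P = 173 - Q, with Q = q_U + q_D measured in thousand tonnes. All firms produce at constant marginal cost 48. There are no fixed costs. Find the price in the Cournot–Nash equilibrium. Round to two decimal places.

89.67

A representative firm's profit is π_i = q_i(173 - Q) - 48q_i.
Setting ∂π_i/∂q_i = 0 with rivals' quantities fixed: 125 - 2q_i - q_j = 0.
By symmetry each firm produces the same amount; substituting q_j = q_i yields q_i = 125/3.
Total output Q = 250/3, so price P = 173 - 250/3 = 269/3.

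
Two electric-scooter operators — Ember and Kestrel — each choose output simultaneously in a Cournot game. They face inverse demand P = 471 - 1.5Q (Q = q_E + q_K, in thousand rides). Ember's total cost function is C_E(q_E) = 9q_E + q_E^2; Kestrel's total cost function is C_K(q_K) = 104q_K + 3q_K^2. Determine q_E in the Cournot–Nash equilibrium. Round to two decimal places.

Ember's profit: π_E = (471 - 1.5Q)q_E - (9q_E + q_E²). Setting ∂π_E/∂q_E = 0: 462 - 5q_E - (3/2)(q_K) = 0.
Kestrel's profit: π_K = (471 - 1.5Q)q_K - (104q_K + 3q_K²). Setting ∂π_K/∂q_K = 0: 367 - 9q_K - (3/2)(q_E) = 0.
Best responses: q_E = (462 - (3/2)q_K)/5, q_K = (367 - (3/2)q_E)/9.
Solving the pair: q_E = 84.3860, q_K = 26.7135.

84.39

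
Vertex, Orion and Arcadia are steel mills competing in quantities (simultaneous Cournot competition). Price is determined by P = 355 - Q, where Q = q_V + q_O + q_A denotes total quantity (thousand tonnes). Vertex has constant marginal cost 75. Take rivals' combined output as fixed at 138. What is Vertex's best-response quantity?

71

With rivals' combined output fixed at 138, Vertex's profit is π_V = (355 - 138 - q_V)q_V - (75q_V) = (217 - q_V)q_V - (75q_V).
∂π_V/∂q_V = 142 - 2q_V = 0, so q_V = 71.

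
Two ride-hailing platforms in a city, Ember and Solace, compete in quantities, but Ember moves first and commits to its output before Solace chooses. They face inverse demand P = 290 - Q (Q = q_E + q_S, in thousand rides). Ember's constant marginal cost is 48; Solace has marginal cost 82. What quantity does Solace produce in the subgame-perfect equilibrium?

Solve by backward induction. Given q_E, the follower Solace maximises π_S = (290 - q_E - q_S)q_S - 82q_S.
Follower FOC: 208 - q_E - 2q_S = 0, so q_S(q_E) = (208 - q_E)/2.
The leader anticipates this reaction. Substituting into P = 290 - Q gives P = 186 - (1/2)q_E, so π_E = (186 - (1/2)q_E)q_E - 48q_E.
The leader's first-order condition 138 - q_E = 0 yields q_E = 138.
Then q_S = (208 - 138)/2 = 35.

35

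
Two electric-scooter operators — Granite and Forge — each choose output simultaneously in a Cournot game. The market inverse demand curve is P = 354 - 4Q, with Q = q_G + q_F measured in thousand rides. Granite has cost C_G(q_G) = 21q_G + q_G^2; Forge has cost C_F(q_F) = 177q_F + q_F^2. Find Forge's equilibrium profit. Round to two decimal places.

135.94

Granite's profit: π_G = (354 - 4Q)q_G - (21q_G + q_G²). Setting ∂π_G/∂q_G = 0: 333 - 10q_G - 4(q_F) = 0.
Forge's profit: π_F = (354 - 4Q)q_F - (177q_F + q_F²). Setting ∂π_F/∂q_F = 0: 177 - 10q_F - 4(q_G) = 0.
Best responses: q_G = (333 - 4q_F)/10, q_F = (177 - 4q_G)/10.
Substituting one into the other gives q_G = 437/14 and q_F = 73/14.
Price P = 354 - 4·(255/7) = 1458/7.
Forge's profit: (1458/7)·(73/14) - 177·(73/14) - (73/14)² = 135.9439.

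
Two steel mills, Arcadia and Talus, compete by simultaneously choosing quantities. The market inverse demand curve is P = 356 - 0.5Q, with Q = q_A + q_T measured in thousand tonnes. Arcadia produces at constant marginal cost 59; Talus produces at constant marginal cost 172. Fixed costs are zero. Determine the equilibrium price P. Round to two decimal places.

Arcadia's profit: π_A = (356 - 0.5Q)q_A - (59q_A). Setting ∂π_A/∂q_A = 0: 297 - q_A - (1/2)(q_T) = 0.
Talus's profit: π_T = (356 - 0.5Q)q_T - (172q_T). Setting ∂π_T/∂q_T = 0: 184 - q_T - (1/2)(q_A) = 0.
Rearranging gives the reaction functions q_A = (297 - (1/2)q_T) and q_T = (184 - (1/2)q_A).
Solving the pair: q_A = 820/3, q_T = 142/3.
Total output Q = 962/3, so price P = 356 - (1/2)·(962/3) = 587/3.

195.67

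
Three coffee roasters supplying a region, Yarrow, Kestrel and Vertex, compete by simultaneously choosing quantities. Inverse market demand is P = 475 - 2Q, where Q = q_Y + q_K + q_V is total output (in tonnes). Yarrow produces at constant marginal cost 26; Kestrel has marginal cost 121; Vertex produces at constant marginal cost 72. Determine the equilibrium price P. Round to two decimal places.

Yarrow's profit: π_Y = (475 - 2Q)q_Y - (26q_Y). Setting ∂π_Y/∂q_Y = 0: 449 - 4q_Y - 2(q_K + q_V) = 0.
Kestrel's profit: π_K = (475 - 2Q)q_K - (121q_K). Setting ∂π_K/∂q_K = 0: 354 - 4q_K - 2(q_Y + q_V) = 0.
Vertex's profit: π_V = (475 - 2Q)q_V - (72q_V). Setting ∂π_V/∂q_V = 0: 403 - 4q_V - 2(q_Y + q_K) = 0.
Summing all 3 equations gives 1206 − 8Q = 0, hence Q = 603/4.
Back-substituting: q_Y = (449 − 603/2)/2 = 295/4, q_K = (354 − 603/2)/2 = 105/4, q_V = (403 − 603/2)/2 = 203/4.
Total output Q = 603/4, so price P = 475 - 2·(603/4) = 347/2.

173.50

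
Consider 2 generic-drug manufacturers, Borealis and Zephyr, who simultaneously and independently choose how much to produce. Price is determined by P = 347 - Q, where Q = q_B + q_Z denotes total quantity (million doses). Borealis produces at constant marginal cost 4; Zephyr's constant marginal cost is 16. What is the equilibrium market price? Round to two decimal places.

Borealis's profit: π_B = (347 - Q)q_B - (4q_B). Setting ∂π_B/∂q_B = 0: 343 - 2q_B - (q_Z) = 0.
Zephyr's first-order condition: 331 - 2q_Z - (q_B) = 0.
Rearranging gives the reaction functions q_B = (343 - q_Z)/2 and q_Z = (331 - q_B)/2.
Substituting one into the other gives q_B = 355/3 and q_Z = 319/3.
Total output Q = 674/3, so price P = 347 - 674/3 = 367/3.

122.33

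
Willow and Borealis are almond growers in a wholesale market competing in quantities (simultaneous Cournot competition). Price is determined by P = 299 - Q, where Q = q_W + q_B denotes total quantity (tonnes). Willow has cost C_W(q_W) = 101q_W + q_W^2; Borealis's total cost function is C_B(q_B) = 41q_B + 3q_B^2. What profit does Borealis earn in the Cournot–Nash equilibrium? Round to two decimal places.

2895.13

Willow's profit: π_W = (299 - Q)q_W - (101q_W + q_W²). Setting ∂π_W/∂q_W = 0: 198 - 4q_W - (q_B) = 0.
Borealis's first-order condition: 258 - 8q_B - (q_W) = 0.
So q_W = (198 - q_B)/4 and q_B = (258 - q_W)/8.
Substituting one into the other gives q_W = 1326/31 and q_B = 834/31.
Price P = 299 - 69.6774 = 229.3226.
Borealis's profit: 229.3226·(834/31) - 41·(834/31) - 3(834/31)² = 2895.1342.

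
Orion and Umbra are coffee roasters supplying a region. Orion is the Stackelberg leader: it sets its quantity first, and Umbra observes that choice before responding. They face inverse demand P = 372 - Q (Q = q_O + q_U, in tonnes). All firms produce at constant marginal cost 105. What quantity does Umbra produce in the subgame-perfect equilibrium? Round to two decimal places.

Solve by backward induction. Given q_O, the follower Umbra maximises π_U = (372 - q_O - q_U)q_U - 105q_U.
Follower FOC: 267 - q_O - 2q_U = 0, so q_U(q_O) = (267 - q_O)/2.
Orion substitutes q_U(q_O) into its own profit: π_O = q_O(372 - q_O - (267 - q_O)/2) - 105q_O = (477/2 - (1/2)q_O)q_O - 105q_O.
Maximising: ∂π_O/∂q_O = 267/2 - q_O = 0, giving q_O = 267/2.
Then q_U = (267 - 267/2)/2 = 267/4.

66.75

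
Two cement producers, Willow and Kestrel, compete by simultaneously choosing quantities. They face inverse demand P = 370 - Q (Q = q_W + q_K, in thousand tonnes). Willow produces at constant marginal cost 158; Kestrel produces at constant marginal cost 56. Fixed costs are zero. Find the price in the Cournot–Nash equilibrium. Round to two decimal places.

Willow's profit: π_W = (370 - Q)q_W - (158q_W). Setting ∂π_W/∂q_W = 0: 212 - 2q_W - (q_K) = 0.
Kestrel's first-order condition: 314 - 2q_K - (q_W) = 0.
Best responses: q_W = (212 - q_K)/2, q_K = (314 - q_W)/2.
Substituting one into the other gives q_W = 110/3 and q_K = 416/3.
Total output Q = 526/3, so price P = 370 - 526/3 = 584/3.

194.67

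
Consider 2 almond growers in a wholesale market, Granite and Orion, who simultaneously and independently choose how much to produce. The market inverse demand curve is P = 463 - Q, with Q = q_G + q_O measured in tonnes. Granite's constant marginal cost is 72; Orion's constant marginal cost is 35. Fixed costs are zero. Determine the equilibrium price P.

190

Granite's profit: π_G = (463 - Q)q_G - (72q_G). Setting ∂π_G/∂q_G = 0: 391 - 2q_G - (q_O) = 0.
Orion's first-order condition: 428 - 2q_O - (q_G) = 0.
So q_G = (391 - q_O)/2 and q_O = (428 - q_G)/2.
Solving the pair: q_G = 118, q_O = 155.
Total output Q = 273, so price P = 463 - 273 = 190.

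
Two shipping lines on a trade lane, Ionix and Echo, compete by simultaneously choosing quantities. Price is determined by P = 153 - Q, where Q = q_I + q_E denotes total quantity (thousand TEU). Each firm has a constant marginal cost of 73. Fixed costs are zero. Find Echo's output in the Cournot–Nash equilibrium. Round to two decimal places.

26.67

A representative firm's profit is π_i = q_i(153 - Q) - 73q_i.
Setting ∂π_i/∂q_i = 0 with rivals' quantities fixed: 80 - 2q_i - q_j = 0.
By symmetry each firm produces the same amount; substituting q_j = q_i yields q_i = 80/3.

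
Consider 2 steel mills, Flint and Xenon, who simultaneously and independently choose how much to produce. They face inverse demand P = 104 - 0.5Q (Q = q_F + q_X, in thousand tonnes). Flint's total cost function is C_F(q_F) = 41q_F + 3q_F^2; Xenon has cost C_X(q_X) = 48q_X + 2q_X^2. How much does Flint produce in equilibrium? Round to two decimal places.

Flint's profit: π_F = (104 - 0.5Q)q_F - (41q_F + 3q_F²). Setting ∂π_F/∂q_F = 0: 63 - 7q_F - (1/2)(q_X) = 0.
Xenon's profit: π_X = (104 - 0.5Q)q_X - (48q_X + 2q_X²). Setting ∂π_X/∂q_X = 0: 56 - 5q_X - (1/2)(q_F) = 0.
Rearranging gives the reaction functions q_F = (63 - (1/2)q_X)/7 and q_X = (56 - (1/2)q_F)/5.
Solving the pair: q_F = 1148/139, q_X = 1442/139.

8.26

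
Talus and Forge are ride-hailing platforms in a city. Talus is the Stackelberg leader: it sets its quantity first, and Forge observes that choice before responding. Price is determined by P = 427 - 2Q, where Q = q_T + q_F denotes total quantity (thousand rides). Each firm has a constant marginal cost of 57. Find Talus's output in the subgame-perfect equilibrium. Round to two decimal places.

Solve by backward induction. Given q_T, the follower Forge maximises π_F = (427 - 2q_T - 2q_F)q_F - 57q_F.
Follower FOC: 370 - 2q_T - 4q_F = 0, so q_F(q_T) = (370 - 2q_T)/4.
Talus substitutes q_F(q_T) into its own profit: π_T = q_T(427 - 2q_T - (370 - 2q_T)/2) - 57q_T = (242 - q_T)q_T - 57q_T.
Leader FOC: 185 - 2q_T = 0, so q_T = 185/2.
Then q_F = (370 - 2·(185/2))/4 = 185/4.

92.50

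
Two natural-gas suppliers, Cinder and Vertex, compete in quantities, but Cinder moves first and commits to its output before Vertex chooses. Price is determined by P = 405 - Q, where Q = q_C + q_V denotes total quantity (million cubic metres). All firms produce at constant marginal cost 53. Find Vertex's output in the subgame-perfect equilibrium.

Solve by backward induction. Given q_C, the follower Vertex maximises π_V = (405 - q_C - q_V)q_V - 53q_V.
Setting the follower's marginal profit to zero, 352 - q_C - 2q_V = 0, i.e. q_V = (352 - q_C)/2.
Cinder substitutes q_V(q_C) into its own profit: π_C = q_C(405 - q_C - (352 - q_C)/2) - 53q_C = (229 - (1/2)q_C)q_C - 53q_C.
Maximising: ∂π_C/∂q_C = 176 - q_C = 0, giving q_C = 176.
Then q_V = (352 - 176)/2 = 88.

88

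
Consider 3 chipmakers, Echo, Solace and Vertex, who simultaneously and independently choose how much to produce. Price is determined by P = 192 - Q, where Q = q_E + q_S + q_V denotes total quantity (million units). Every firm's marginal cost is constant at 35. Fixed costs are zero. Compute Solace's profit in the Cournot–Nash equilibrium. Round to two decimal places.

A representative firm's profit is π_i = q_i(192 - Q) - 35q_i.
First-order condition (treating rivals' output as given): 157 - 2q_i - Σ_{j≠i} q_j = 0.
By symmetry each firm produces the same amount; substituting Σ_{j≠i} q_j = 2q_i yields q_i = 157/4.
Price P = 192 - 471/4 = 297/4.
Solace's profit: (297/4 - 35)·(157/4) = 1540.5625.

1540.56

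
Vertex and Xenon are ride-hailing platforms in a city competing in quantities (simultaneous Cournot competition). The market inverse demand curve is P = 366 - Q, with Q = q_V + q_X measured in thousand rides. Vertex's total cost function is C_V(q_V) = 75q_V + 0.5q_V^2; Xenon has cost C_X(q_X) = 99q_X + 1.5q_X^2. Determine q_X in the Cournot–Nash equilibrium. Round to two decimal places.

36.43

Vertex's profit: π_V = (366 - Q)q_V - (75q_V + (1/2)q_V²). Setting ∂π_V/∂q_V = 0: 291 - 3q_V - (q_X) = 0.
Xenon's profit: π_X = (366 - Q)q_X - (99q_X + (3/2)q_X²). Setting ∂π_X/∂q_X = 0: 267 - 5q_X - (q_V) = 0.
Best responses: q_V = (291 - q_X)/3, q_X = (267 - q_V)/5.
Substituting one into the other gives q_V = 594/7 and q_X = 255/7.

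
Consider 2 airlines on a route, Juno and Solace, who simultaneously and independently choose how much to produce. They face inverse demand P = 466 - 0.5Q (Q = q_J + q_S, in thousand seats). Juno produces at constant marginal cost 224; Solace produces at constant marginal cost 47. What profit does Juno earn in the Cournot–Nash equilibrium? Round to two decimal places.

938.89

Juno's profit: π_J = (466 - 0.5Q)q_J - (224q_J). Setting ∂π_J/∂q_J = 0: 242 - q_J - (1/2)(q_S) = 0.
Solace's first-order condition: 419 - q_S - (1/2)(q_J) = 0.
Best responses: q_J = (242 - (1/2)q_S), q_S = (419 - (1/2)q_J).
Substituting one into the other gives q_J = 130/3 and q_S = 1192/3.
Price P = 466 - (1/2)·(1322/3) = 737/3.
Juno's profit: (737/3 - 224)·(130/3) = 938.8889.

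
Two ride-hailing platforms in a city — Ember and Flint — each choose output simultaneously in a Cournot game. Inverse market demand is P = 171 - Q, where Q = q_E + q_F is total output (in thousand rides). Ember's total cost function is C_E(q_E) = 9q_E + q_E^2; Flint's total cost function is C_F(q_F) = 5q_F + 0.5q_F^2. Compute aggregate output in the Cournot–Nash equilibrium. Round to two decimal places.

Ember's profit: π_E = (171 - Q)q_E - (9q_E + q_E²). Setting ∂π_E/∂q_E = 0: 162 - 4q_E - (q_F) = 0.
Flint's first-order condition: 166 - 3q_F - (q_E) = 0.
Rearranging gives the reaction functions q_E = (162 - q_F)/4 and q_F = (166 - q_E)/3.
Substituting one into the other gives q_E = 320/11 and q_F = 502/11.
Total output Q = 320/11 + 502/11 = 822/11.

74.73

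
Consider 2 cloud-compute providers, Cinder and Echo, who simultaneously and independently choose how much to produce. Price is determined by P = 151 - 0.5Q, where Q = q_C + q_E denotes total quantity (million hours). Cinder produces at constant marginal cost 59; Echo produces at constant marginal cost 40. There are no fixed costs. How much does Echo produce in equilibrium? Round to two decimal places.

Cinder's profit: π_C = (151 - 0.5Q)q_C - (59q_C). Setting ∂π_C/∂q_C = 0: 92 - q_C - (1/2)(q_E) = 0.
Echo's first-order condition: 111 - q_E - (1/2)(q_C) = 0.
Rearranging gives the reaction functions q_C = (92 - (1/2)q_E) and q_E = (111 - (1/2)q_C).
Solving the pair: q_C = 146/3, q_E = 260/3.

86.67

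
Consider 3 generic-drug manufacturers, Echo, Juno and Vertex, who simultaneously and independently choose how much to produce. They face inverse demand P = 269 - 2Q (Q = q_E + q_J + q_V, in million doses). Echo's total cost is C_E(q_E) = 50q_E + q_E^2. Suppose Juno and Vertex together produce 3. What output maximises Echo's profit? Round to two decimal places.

With rivals' combined output fixed at 3, Echo's profit is π_E = (269 - 2·3 - 2q_E)q_E - (50q_E + q_E²) = (263 - 2q_E)q_E - (50q_E + q_E²).
∂π_E/∂q_E = 213 - 6q_E = 0, so q_E = 71/2.

35.50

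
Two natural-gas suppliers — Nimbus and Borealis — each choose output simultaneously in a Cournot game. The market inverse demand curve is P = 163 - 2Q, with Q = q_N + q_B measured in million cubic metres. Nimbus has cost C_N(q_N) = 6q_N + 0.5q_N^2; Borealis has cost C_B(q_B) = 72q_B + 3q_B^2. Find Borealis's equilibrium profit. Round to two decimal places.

Nimbus's profit: π_N = (163 - 2Q)q_N - (6q_N + (1/2)q_N²). Setting ∂π_N/∂q_N = 0: 157 - 5q_N - 2(q_B) = 0.
Borealis's profit: π_B = (163 - 2Q)q_B - (72q_B + 3q_B²). Setting ∂π_B/∂q_B = 0: 91 - 10q_B - 2(q_N) = 0.
Best responses: q_N = (157 - 2q_B)/5, q_B = (91 - 2q_N)/10.
Solving the pair: q_N = 694/23, q_B = 141/46.
Price P = 163 - 2·(1529/46) = 96.5217.
Borealis's profit: 96.5217·(141/46) - 72·(141/46) - 3(141/46)² = 46.9778.

46.98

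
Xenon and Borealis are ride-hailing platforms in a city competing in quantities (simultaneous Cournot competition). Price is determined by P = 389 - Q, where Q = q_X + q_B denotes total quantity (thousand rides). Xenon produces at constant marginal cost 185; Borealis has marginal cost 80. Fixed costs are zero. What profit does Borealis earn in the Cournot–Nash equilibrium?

19044

Xenon's profit: π_X = (389 - Q)q_X - (185q_X). Setting ∂π_X/∂q_X = 0: 204 - 2q_X - (q_B) = 0.
Borealis's first-order condition: 309 - 2q_B - (q_X) = 0.
So q_X = (204 - q_B)/2 and q_B = (309 - q_X)/2.
Solving the pair: q_X = 33, q_B = 138.
Price P = 389 - 171 = 218.
Borealis's profit: (218 - 80)·138 = 19044.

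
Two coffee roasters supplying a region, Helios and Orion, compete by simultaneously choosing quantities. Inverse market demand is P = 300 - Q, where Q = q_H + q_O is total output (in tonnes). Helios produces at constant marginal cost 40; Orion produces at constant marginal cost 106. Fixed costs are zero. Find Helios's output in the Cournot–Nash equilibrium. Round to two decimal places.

108.67

Helios's profit: π_H = (300 - Q)q_H - (40q_H). Setting ∂π_H/∂q_H = 0: 260 - 2q_H - (q_O) = 0.
Orion's first-order condition: 194 - 2q_O - (q_H) = 0.
Best responses: q_H = (260 - q_O)/2, q_O = (194 - q_H)/2.
Solving the pair: q_H = 326/3, q_O = 128/3.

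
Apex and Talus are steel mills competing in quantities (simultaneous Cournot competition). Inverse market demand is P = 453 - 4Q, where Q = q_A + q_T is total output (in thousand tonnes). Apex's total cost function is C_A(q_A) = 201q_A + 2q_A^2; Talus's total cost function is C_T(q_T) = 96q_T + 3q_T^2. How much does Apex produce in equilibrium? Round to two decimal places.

13.82

Apex's profit: π_A = (453 - 4Q)q_A - (201q_A + 2q_A²). Setting ∂π_A/∂q_A = 0: 252 - 12q_A - 4(q_T) = 0.
Talus's first-order condition: 357 - 14q_T - 4(q_A) = 0.
Best responses: q_A = (252 - 4q_T)/12, q_T = (357 - 4q_A)/14.
Solving the pair: q_A = 525/38, q_T = 819/38.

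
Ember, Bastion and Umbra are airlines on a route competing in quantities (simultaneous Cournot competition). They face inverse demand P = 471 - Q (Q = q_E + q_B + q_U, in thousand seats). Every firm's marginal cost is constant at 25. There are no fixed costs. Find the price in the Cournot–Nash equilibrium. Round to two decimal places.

A representative firm's profit is π_i = q_i(471 - Q) - 25q_i.
Setting ∂π_i/∂q_i = 0 with rivals' quantities fixed: 446 - 2q_i - Σ_{j≠i} q_j = 0.
With identical firms every q_j equals q_i, so Σ_{j≠i} q_j = 2q_i and 446 = 4q_i, giving q_i = 223/2.
Total output Q = 669/2, so price P = 471 - 669/2 = 273/2.

136.50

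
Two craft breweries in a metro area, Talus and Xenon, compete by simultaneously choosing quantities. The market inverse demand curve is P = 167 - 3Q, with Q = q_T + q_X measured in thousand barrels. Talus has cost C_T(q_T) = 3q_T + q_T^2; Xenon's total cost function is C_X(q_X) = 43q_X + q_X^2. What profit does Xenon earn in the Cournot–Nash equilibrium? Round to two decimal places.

Talus's profit: π_T = (167 - 3Q)q_T - (3q_T + q_T²). Setting ∂π_T/∂q_T = 0: 164 - 8q_T - 3(q_X) = 0.
Xenon's first-order condition: 124 - 8q_X - 3(q_T) = 0.
Rearranging gives the reaction functions q_T = (164 - 3q_X)/8 and q_X = (124 - 3q_T)/8.
Substituting one into the other gives q_T = 188/11 and q_X = 100/11.
Price P = 167 - 3·(288/11) = 973/11.
Xenon's profit: (973/11)·(100/11) - 43·(100/11) - (100/11)² = 330.5785.

330.58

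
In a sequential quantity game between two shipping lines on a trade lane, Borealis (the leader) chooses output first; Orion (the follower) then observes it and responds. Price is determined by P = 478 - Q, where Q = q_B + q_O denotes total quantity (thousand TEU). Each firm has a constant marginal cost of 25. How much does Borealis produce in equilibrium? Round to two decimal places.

226.50

The follower Orion best-responds to any q_B: π_O = (478 - Q)q_O - 25q_O.
Follower FOC: 453 - q_B - 2q_O = 0, so q_O(q_B) = (453 - q_B)/2.
The leader anticipates this reaction. Substituting into P = 478 - Q gives P = 503/2 - (1/2)q_B, so π_B = (503/2 - (1/2)q_B)q_B - 25q_B.
The leader's first-order condition 453/2 - q_B = 0 yields q_B = 453/2.
Then q_O = (453 - 453/2)/2 = 453/4.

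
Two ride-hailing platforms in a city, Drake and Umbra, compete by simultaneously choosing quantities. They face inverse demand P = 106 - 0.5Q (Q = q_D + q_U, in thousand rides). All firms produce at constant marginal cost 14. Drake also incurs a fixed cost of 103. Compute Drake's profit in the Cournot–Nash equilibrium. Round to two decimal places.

A representative firm's profit is π_i = q_i(106 - 0.5Q) - 14q_i.
Setting ∂π_i/∂q_i = 0 with rivals' quantities fixed: 92 - q_i - (1/2)q_j = 0.
By symmetry each firm produces the same amount; substituting q_j = q_i yields q_i = 92/(3/2) = 184/3.
Price P = 106 - (1/2)·(368/3) = 134/3.
Drake's profit: (134/3 - 14)·(184/3) - 103 = 1777.8889.

1777.89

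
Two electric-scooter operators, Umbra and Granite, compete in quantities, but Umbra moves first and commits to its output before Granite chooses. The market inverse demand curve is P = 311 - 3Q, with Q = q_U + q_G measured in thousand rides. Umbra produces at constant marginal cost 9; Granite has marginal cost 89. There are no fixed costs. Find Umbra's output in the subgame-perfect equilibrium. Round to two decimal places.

63.67

Solve by backward induction. Given q_U, the follower Granite maximises π_G = (311 - 3q_U - 3q_G)q_G - 89q_G.
∂π_G/∂q_G = 222 - 3q_U - 6q_G = 0 gives the reaction function q_G = (222 - 3q_U)/6.
Umbra substitutes q_G(q_U) into its own profit: π_U = q_U(311 - 3q_U - (222 - 3q_U)/2) - 9q_U = (200 - (3/2)q_U)q_U - 9q_U.
The leader's first-order condition 191 - 3q_U = 0 yields q_U = 191/3.
Then q_G = (222 - 3·(191/3))/6 = 31/6.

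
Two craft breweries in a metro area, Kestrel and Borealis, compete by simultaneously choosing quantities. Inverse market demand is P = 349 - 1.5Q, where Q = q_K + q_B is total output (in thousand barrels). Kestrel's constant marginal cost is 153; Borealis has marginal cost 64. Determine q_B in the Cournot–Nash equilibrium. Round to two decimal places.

83.11

Kestrel's profit: π_K = (349 - 1.5Q)q_K - (153q_K). Setting ∂π_K/∂q_K = 0: 196 - 3q_K - (3/2)(q_B) = 0.
Borealis's first-order condition: 285 - 3q_B - (3/2)(q_K) = 0.
Best responses: q_K = (196 - (3/2)q_B)/3, q_B = (285 - (3/2)q_K)/3.
Solving the pair: q_K = 214/9, q_B = 748/9.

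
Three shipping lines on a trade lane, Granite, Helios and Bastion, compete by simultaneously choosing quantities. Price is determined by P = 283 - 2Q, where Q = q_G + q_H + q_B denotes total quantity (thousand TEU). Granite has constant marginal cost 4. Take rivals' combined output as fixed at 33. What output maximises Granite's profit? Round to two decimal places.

With rivals' combined output fixed at 33, Granite's profit is π_G = (283 - 2·33 - 2q_G)q_G - (4q_G) = (217 - 2q_G)q_G - (4q_G).
∂π_G/∂q_G = 213 - 4q_G = 0, so q_G = 213/4.

53.25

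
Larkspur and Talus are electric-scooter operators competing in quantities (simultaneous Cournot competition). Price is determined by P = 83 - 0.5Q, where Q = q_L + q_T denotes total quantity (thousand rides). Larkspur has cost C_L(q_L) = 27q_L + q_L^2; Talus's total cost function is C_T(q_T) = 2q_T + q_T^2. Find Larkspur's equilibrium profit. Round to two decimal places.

318.49

Larkspur's profit: π_L = (83 - 0.5Q)q_L - (27q_L + q_L²). Setting ∂π_L/∂q_L = 0: 56 - 3q_L - (1/2)(q_T) = 0.
Talus's profit: π_T = (83 - 0.5Q)q_T - (2q_T + q_T²). Setting ∂π_T/∂q_T = 0: 81 - 3q_T - (1/2)(q_L) = 0.
Best responses: q_L = (56 - (1/2)q_T)/3, q_T = (81 - (1/2)q_L)/3.
Substituting one into the other gives q_L = 102/7 and q_T = 172/7.
Price P = 83 - (1/2)·(274/7) = 444/7.
Larkspur's profit: (444/7)·(102/7) - 27·(102/7) - (102/7)² = 318.4898.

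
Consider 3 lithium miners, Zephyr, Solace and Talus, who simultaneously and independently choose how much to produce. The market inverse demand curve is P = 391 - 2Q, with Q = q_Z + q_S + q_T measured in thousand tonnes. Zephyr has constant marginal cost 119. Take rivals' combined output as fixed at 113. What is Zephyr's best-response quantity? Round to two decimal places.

11.50

With rivals' combined output fixed at 113, Zephyr's profit is π_Z = (391 - 2·113 - 2q_Z)q_Z - (119q_Z) = (165 - 2q_Z)q_Z - (119q_Z).
∂π_Z/∂q_Z = 46 - 4q_Z = 0, so q_Z = 23/2.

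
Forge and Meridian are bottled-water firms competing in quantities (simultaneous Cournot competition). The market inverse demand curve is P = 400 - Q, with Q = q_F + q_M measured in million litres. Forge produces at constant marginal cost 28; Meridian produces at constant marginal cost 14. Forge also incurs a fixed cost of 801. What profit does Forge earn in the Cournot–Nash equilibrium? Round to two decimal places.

Forge's profit: π_F = (400 - Q)q_F - (28q_F). Setting ∂π_F/∂q_F = 0: 372 - 2q_F - (q_M) = 0.
Meridian's profit: π_M = (400 - Q)q_M - (14q_M). Setting ∂π_M/∂q_M = 0: 386 - 2q_M - (q_F) = 0.
So q_F = (372 - q_M)/2 and q_M = (386 - q_F)/2.
Solving the pair: q_F = 358/3, q_M = 400/3.
Price P = 400 - 758/3 = 442/3.
Forge's profit: (442/3 - 28)·(358/3) - 801 = 13439.4444.

13439.44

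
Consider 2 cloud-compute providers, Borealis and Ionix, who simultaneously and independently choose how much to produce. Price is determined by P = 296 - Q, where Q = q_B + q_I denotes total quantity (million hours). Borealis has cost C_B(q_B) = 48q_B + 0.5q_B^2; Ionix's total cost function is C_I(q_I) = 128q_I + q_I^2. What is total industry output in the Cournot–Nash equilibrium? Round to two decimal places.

Borealis's profit: π_B = (296 - Q)q_B - (48q_B + (1/2)q_B²). Setting ∂π_B/∂q_B = 0: 248 - 3q_B - (q_I) = 0.
Ionix's first-order condition: 168 - 4q_I - (q_B) = 0.
So q_B = (248 - q_I)/3 and q_I = (168 - q_B)/4.
Solving the pair: q_B = 824/11, q_I = 256/11.
Total output Q = 824/11 + 256/11 = 1080/11.

98.18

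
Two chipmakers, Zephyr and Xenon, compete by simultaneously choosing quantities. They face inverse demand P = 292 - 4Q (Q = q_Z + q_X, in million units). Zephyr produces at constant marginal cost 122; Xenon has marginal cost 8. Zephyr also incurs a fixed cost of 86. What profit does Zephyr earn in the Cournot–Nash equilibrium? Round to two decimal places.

Zephyr's profit: π_Z = (292 - 4Q)q_Z - (122q_Z). Setting ∂π_Z/∂q_Z = 0: 170 - 8q_Z - 4(q_X) = 0.
Xenon's profit: π_X = (292 - 4Q)q_X - (8q_X). Setting ∂π_X/∂q_X = 0: 284 - 8q_X - 4(q_Z) = 0.
Rearranging gives the reaction functions q_Z = (170 - 4q_X)/8 and q_X = (284 - 4q_Z)/8.
Solving the pair: q_Z = 14/3, q_X = 199/6.
Price P = 292 - 4·(227/6) = 422/3.
Zephyr's profit: (422/3 - 122)·(14/3) - 86 = 10/9.

1.11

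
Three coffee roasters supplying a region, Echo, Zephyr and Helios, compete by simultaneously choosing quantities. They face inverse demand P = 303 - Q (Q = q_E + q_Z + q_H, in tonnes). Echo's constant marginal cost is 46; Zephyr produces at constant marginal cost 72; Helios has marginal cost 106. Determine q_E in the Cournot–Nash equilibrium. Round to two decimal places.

85.75

Echo's profit: π_E = (303 - Q)q_E - (46q_E). Setting ∂π_E/∂q_E = 0: 257 - 2q_E - (q_Z + q_H) = 0.
Zephyr's first-order condition: 231 - 2q_Z - (q_E + q_H) = 0.
Helios's first-order condition: 197 - 2q_H - (q_E + q_Z) = 0.
Adding the 3 conditions: 685 − 2Q − 2Q = 0, i.e. Q = 685/4.
Back-substituting: q_E = (257 − 685/4) = 343/4, q_Z = (231 − 685/4) = 239/4, q_H = (197 − 685/4) = 103/4.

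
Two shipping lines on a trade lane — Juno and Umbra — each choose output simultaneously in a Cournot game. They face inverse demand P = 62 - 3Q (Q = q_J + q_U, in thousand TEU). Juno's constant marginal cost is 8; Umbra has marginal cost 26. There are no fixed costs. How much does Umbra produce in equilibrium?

2

Juno's profit: π_J = (62 - 3Q)q_J - (8q_J). Setting ∂π_J/∂q_J = 0: 54 - 6q_J - 3(q_U) = 0.
Umbra's profit: π_U = (62 - 3Q)q_U - (26q_U). Setting ∂π_U/∂q_U = 0: 36 - 6q_U - 3(q_J) = 0.
Rearranging gives the reaction functions q_J = (54 - 3q_U)/6 and q_U = (36 - 3q_J)/6.
Solving the pair: q_J = 8, q_U = 2.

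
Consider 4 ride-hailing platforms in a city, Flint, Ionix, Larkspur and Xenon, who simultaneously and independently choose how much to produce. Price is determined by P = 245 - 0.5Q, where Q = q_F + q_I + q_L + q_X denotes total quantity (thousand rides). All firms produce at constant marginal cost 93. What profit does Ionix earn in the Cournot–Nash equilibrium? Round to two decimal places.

1848.32

A representative firm's profit is π_i = q_i(245 - 0.5Q) - 93q_i.
First-order condition (treating rivals' output as given): 152 - q_i - (1/2)·Σ_{j≠i} q_j = 0.
By symmetry each firm produces the same amount; substituting Σ_{j≠i} q_j = 3q_i yields q_i = 152/(5/2) = 304/5.
Price P = 245 - (1/2)·(1216/5) = 617/5.
Ionix's profit: (617/5 - 93)·(304/5) = 1848.3200.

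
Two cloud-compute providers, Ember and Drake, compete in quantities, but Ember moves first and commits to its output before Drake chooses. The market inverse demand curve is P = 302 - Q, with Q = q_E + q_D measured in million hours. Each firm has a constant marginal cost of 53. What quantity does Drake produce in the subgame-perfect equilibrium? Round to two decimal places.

62.25

Solve by backward induction. Given q_E, the follower Drake maximises π_D = (302 - q_E - q_D)q_D - 53q_D.
∂π_D/∂q_D = 249 - q_E - 2q_D = 0 gives the reaction function q_D = (249 - q_E)/2.
The leader anticipates this reaction. Substituting into P = 302 - Q gives P = 355/2 - (1/2)q_E, so π_E = (355/2 - (1/2)q_E)q_E - 53q_E.
Maximising: ∂π_E/∂q_E = 249/2 - q_E = 0, giving q_E = 249/2.
Then q_D = (249 - 249/2)/2 = 249/4.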